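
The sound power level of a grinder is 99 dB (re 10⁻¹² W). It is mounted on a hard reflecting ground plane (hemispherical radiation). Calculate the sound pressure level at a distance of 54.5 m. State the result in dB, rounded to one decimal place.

The power spreads over a hemisphere of area 2π·r², so L_p = L_w − 10·log₁₀(2π·r²).
2π·r² = 1.866e+04 m², 10·log₁₀ of that is 42.710 dB.
L_p = 99 − 42.710 = 56.29 dB.

56.3 dB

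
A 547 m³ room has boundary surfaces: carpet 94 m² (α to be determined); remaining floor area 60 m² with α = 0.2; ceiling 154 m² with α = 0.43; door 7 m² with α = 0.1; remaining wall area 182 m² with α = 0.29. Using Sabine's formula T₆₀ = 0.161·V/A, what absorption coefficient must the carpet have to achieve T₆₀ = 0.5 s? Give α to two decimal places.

0.47

A = 0.161·V/T₆₀ = 0.161·547/0.5 = 176.13 m² sabins.
Absorption from the other surfaces = 60·0.2 + 154·0.43 + 7·0.1 + 182·0.29 = 131.70 m², so the carpet must supply 44.43 m² over 94 m².
α = 44.43/94 = 0.473.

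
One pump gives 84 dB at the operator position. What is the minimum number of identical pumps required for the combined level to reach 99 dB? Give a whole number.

N identical sources give L₁ + 10·log₁₀ N, so require 10·log₁₀ N ≥ 99 − 84 = 15.0 dB.
N ≥ 10^(15.0/10) = 31.623, so N = 32.

32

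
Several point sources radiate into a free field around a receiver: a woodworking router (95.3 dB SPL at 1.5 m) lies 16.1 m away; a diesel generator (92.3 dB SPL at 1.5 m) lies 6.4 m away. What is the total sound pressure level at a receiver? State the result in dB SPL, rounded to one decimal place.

80.9 dB SPL

Propagate each source to the receiver with L = L_ref − 20·log₁₀(r/r_ref), then add intensities.
woodworking router: 95.3 − 20·log₁₀(16.1/1.5) = 95.3 − 20.61 = 74.69 dB SPL.
diesel generator: 92.3 − 20·log₁₀(6.4/1.5) = 92.3 − 12.60 = 79.70 dB SPL.
Σ 10^(L/10) = 1.227e+08 → L_total = 10·log₁₀(1.227e+08) = 80.89 dB SPL.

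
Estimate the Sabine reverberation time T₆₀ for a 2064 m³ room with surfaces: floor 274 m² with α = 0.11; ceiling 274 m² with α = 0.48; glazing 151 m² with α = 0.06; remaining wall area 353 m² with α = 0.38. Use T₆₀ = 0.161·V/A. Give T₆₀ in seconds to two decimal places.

Summing Sᵢαᵢ: 274·0.11 + 274·0.48 + 151·0.06 + 353·0.38 = 304.86 m².
T₆₀ = 0.161 × 2064 / 304.86 = 1.090 s.

1.09 s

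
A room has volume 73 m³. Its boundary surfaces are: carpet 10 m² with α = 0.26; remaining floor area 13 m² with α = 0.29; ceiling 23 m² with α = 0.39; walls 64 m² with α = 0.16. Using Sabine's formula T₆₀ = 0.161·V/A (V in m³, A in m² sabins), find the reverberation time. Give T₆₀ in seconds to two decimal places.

0.46 s

A = Σ Sᵢαᵢ = 10·0.26 + 13·0.29 + 23·0.39 + 64·0.16 = 25.58 m².
T₆₀ = 0.161 × 73 / 25.58 = 0.459 s.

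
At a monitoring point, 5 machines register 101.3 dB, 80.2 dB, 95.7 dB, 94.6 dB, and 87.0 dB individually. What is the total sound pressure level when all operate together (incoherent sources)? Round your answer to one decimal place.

103.2 dB

For uncorrelated sources the intensities add, so convert each level to linear form, sum, and take 10·log₁₀ of the total.
Σ 10^(L/10) = 10^(101.3/10) + 10^(80.2/10) + 10^(95.7/10) + 10^(94.6/10) + 10^(87.0/10) = 2.069e+10.
L_total = 10·log₁₀(2.069e+10) = 103.16 dB.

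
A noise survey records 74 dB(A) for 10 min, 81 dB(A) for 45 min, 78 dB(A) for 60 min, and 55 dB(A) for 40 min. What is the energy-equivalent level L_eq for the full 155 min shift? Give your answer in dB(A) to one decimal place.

Weight each interval's intensity by its duration and average over T = 155 min:
Σ tᵢ·10^(Lᵢ/10) = 10·10^(74/10) + 45·10^(81/10) + 60·10^(78/10) + 40·10^(55/10) = 9.715e+09.
L_eq = 10·log₁₀(9.715e+09/155) = 77.97 dB(A).

78.0 dB(A)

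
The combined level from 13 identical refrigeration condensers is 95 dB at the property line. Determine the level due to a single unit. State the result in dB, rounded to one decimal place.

83.9 dB

13 equal contributions raise the level by 10·log₁₀ 13 = 11.139 dB, so each unit alone gives 95 − 11.139.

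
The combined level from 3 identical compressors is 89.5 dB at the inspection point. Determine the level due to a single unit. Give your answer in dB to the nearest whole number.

85 dB

3 equal contributions raise the level by 10·log₁₀ 3 = 4.771 dB, so each unit alone gives 89.5 − 4.771.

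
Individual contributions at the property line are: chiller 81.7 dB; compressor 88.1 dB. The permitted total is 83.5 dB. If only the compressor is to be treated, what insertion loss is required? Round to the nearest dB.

9 dB

The untreated sources together contribute 10^(81.7/10) = 1.479e+08, i.e. 81.70 dB.
To meet 83.5 dB overall, the treated compressor may contribute at most 10^(83.5/10) − 1.479e+08 = 7.596e+07, i.e. 78.81 dB.
Required insertion loss = 88.1 − 78.81 = 9.29 dB.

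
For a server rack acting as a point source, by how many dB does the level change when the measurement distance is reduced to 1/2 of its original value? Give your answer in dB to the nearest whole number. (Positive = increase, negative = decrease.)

+6 dB

Point-source spreading: ΔL = −20·log₁₀(r₂/r₁).
ΔL = −20·log₁₀(0.5) = +6.02 dB.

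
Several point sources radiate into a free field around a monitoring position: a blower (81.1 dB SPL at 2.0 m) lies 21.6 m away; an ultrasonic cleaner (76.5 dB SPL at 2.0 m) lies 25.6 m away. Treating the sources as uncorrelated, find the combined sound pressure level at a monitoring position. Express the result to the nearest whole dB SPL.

Apply inverse-square spreading to bring every level to the receiver, then sum 10^(L/10).
blower: 81.1 − 20·log₁₀(21.6/2.0) = 81.1 − 20.67 = 60.43 dB SPL.
ultrasonic cleaner: 76.5 − 20·log₁₀(25.6/2.0) = 76.5 − 22.14 = 54.36 dB SPL.
Σ 10^(L/10) = 1.377e+06 → L_total = 10·log₁₀(1.377e+06) = 61.39 dB SPL.

61 dB SPL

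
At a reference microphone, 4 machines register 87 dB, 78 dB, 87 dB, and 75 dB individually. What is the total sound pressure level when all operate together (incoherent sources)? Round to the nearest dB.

Incoherent sources combine by intensity addition: L_total = 10·log₁₀(Σ 10^(L_i/10)).
Σ 10^(L/10) = 10^(87/10) + 10^(78/10) + 10^(87/10) + 10^(75/10) = 1.097e+09.
L_total = 10·log₁₀(1.097e+09) = 90.40 dB.

90 dB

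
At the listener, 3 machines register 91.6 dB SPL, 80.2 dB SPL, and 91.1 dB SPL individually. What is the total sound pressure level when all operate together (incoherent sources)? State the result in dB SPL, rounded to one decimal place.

94.5 dB SPL

Incoherent sources combine by intensity addition: L_total = 10·log₁₀(Σ 10^(L_i/10)).
Σ 10^(L/10) = 10^(91.6/10) + 10^(80.2/10) + 10^(91.1/10) = 2.838e+09.
L_total = 10·log₁₀(2.838e+09) = 94.53 dB SPL.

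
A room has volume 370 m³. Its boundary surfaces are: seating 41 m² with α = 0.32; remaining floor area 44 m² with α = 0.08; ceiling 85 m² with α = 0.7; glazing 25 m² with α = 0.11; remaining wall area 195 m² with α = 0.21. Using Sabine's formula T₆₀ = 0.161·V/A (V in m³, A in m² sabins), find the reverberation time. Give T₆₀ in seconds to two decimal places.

0.50 s

Total absorption A = 41·0.32 + 44·0.08 + 85·0.7 + 25·0.11 + 195·0.21 = 119.84 m² sabins.
T₆₀ = 0.161 × 370 / 119.84 = 0.497 s.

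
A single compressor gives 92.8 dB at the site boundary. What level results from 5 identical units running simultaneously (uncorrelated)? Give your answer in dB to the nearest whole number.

100 dB

L_total = L₁ + 10·log₁₀ N for N identical incoherent sources.
L_total = 92.8 + 10·log₁₀(5) = 92.8 + 6.990 = 99.79 dB.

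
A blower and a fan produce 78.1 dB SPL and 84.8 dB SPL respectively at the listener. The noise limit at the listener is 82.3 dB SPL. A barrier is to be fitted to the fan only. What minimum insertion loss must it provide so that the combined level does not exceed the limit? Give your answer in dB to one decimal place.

4.6 dB

Everything except the fan sums to 10^(78.1/10) = 6.457e+07 in linear terms, 78.10 dB SPL.
To meet 82.3 dB SPL overall, the treated fan may contribute at most 10^(82.3/10) − 6.457e+07 = 1.053e+08, i.e. 80.22 dB SPL.
Required insertion loss = 84.8 − 80.22 = 4.58 dB.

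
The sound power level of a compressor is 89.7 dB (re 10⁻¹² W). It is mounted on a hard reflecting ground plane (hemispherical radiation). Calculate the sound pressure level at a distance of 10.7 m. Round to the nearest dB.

Free-field hemispherical radiation: L_p = L_w − 10·log₁₀(2π·r²), r = 10.7 m.
2π·r² = 719.4 m², 10·log₁₀ of that is 28.569 dB.
L_p = 89.7 − 28.569 = 61.13 dB.

61 dB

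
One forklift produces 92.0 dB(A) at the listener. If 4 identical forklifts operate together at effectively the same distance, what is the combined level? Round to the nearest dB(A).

With 4 equal, uncorrelated contributions the intensity is 4× that of one unit, giving a rise of 10·log₁₀ 4.
L_total = 92.0 + 10·log₁₀(4) = 92.0 + 6.021 = 98.02 dB(A).

98 dB(A)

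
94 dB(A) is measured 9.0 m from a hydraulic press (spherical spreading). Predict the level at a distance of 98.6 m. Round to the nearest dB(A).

73 dB(A)

For a point source, L₂ = L₁ − 20·log₁₀(r₂/r₁).
L₂ = 94 − 20·log₁₀(98.6/9.0) = 94 − 20.793 = 73.21 dB(A).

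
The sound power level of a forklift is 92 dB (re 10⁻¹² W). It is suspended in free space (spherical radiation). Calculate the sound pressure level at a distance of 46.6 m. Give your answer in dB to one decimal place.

47.6 dB

L_p = L_w − 10·log₁₀(4π·r²) with r = 46.6 m.
4π·r² = 2.729e+04 m², 10·log₁₀ of that is 44.360 dB.
L_p = 92 − 44.360 = 47.64 dB.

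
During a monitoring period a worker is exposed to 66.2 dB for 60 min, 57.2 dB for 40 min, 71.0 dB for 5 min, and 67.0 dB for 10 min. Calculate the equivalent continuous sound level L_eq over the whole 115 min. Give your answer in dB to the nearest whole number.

Weight each interval's intensity by its duration and average over T = 115 min:
Σ tᵢ·10^(Lᵢ/10) = 60·10^(66.2/10) + 40·10^(57.2/10) + 5·10^(71.0/10) + 10·10^(67.0/10) = 3.842e+08.
L_eq = 10·log₁₀(3.842e+08/115) = 65.24 dB.

65 dB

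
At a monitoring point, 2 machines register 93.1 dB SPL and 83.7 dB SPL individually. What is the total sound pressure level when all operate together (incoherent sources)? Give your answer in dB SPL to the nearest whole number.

94 dB SPL

Incoherent sources combine by intensity addition: L_total = 10·log₁₀(Σ 10^(L_i/10)).
Σ 10^(L/10) = 10^(93.1/10) + 10^(83.7/10) = 2.276e+09.
L_total = 10·log₁₀(2.276e+09) = 93.57 dB SPL.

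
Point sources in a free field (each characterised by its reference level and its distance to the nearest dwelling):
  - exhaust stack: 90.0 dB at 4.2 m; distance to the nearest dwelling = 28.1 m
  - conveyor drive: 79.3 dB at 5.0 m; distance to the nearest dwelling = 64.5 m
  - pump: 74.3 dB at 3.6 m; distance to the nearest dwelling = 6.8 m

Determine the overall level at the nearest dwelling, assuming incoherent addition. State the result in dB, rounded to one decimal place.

74.8 dB

Propagate each source to the receiver with L = L_ref − 20·log₁₀(r/r_ref), then add intensities.
exhaust stack: 90.0 − 20·log₁₀(28.1/4.2) = 90.0 − 16.51 = 73.49 dB.
conveyor drive: 79.3 − 20·log₁₀(64.5/5.0) = 79.3 − 22.21 = 57.09 dB.
pump: 74.3 − 20·log₁₀(6.8/3.6) = 74.3 − 5.52 = 68.78 dB.
Σ 10^(L/10) = 3.040e+07 → L_total = 10·log₁₀(3.040e+07) = 74.83 dB.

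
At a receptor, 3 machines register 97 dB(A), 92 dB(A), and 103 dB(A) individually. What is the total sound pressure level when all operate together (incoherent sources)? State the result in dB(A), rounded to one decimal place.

Incoherent sources combine by intensity addition: L_total = 10·log₁₀(Σ 10^(L_i/10)).
Σ 10^(L/10) = 10^(97/10) + 10^(92/10) + 10^(103/10) = 2.655e+10.
L_total = 10·log₁₀(2.655e+10) = 104.24 dB(A).

104.2 dB(A)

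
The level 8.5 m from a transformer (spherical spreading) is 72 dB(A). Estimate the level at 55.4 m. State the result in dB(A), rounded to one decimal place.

Spherical spreading from a point source gives a 20·log₁₀(r₂/r₁) drop.
L₂ = 72 − 20·log₁₀(55.4/8.5) = 72 − 16.282 = 55.72 dB(A).

55.7 dB(A)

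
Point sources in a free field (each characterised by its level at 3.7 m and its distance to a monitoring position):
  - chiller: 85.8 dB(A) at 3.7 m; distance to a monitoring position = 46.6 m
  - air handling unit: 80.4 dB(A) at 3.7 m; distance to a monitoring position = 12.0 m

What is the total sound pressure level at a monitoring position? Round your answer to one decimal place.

71.1 dB(A)

First find each source's level at the receiver (point-source: −20·log₁₀(r/r_ref)), then combine on an intensity basis.
chiller: 85.8 − 20·log₁₀(46.6/3.7) = 85.8 − 22.00 = 63.80 dB(A).
air handling unit: 80.4 − 20·log₁₀(12.0/3.7) = 80.4 − 10.22 = 70.18 dB(A).
Σ 10^(L/10) = 1.282e+07 → L_total = 10·log₁₀(1.282e+07) = 71.08 dB(A).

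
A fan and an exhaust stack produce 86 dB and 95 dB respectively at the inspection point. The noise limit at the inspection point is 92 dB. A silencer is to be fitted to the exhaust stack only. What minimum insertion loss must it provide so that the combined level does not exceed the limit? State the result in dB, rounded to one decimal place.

4.3 dB

Fixed contribution from the other source: Σ 10^(L/10) = 10^(86/10) = 3.981e+08 (86.00 dB).
The limit corresponds to 10^(92/10) = 1.585e+09; subtracting the fixed part leaves 1.187e+09 for the exhaust stack, i.e. 90.74 dB.
So the exhaust stack must be reduced from 95 to 90.74 dB: IL = 4.26 dB.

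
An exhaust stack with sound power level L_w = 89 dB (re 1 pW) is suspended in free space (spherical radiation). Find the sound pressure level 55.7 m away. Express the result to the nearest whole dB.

Free-field spherical radiation: L_p = L_w − 10·log₁₀(4π·r²), r = 55.7 m.
4π·r² = 3.899e+04 m², 10·log₁₀ of that is 45.909 dB.
L_p = 89 − 45.909 = 43.09 dB.

43 dB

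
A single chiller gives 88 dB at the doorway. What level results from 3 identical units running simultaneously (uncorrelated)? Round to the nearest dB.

93 dB

With 3 equal, uncorrelated contributions the intensity is 3× that of one unit, giving a rise of 10·log₁₀ 3.
L_total = 88 + 10·log₁₀(3) = 88 + 4.771 = 92.77 dB.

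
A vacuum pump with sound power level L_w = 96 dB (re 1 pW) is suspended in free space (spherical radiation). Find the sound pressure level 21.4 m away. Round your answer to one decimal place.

The power spreads over a sphere of area 4π·r², so L_p = L_w − 10·log₁₀(4π·r²).
4π·r² = 5755 m², 10·log₁₀ of that is 37.600 dB.
L_p = 96 − 37.600 = 58.40 dB.

58.4 dB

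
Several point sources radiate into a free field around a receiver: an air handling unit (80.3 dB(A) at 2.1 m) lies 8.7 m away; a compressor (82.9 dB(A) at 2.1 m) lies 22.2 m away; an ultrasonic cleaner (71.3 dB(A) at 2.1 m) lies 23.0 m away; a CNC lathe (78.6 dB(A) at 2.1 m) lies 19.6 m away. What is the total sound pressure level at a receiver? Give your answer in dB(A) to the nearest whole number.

First find each source's level at the receiver (point-source: −20·log₁₀(r/r_ref)), then combine on an intensity basis.
air handling unit: 80.3 − 20·log₁₀(8.7/2.1) = 80.3 − 12.35 = 67.95 dB(A).
compressor: 82.9 − 20·log₁₀(22.2/2.1) = 82.9 − 20.48 = 62.42 dB(A).
ultrasonic cleaner: 71.3 − 20·log₁₀(23.0/2.1) = 71.3 − 20.79 = 50.51 dB(A).
CNC lathe: 78.6 − 20·log₁₀(19.6/2.1) = 78.6 − 19.40 = 59.20 dB(A).
Σ 10^(L/10) = 8.932e+06 → L_total = 10·log₁₀(8.932e+06) = 69.51 dB(A).

70 dB(A)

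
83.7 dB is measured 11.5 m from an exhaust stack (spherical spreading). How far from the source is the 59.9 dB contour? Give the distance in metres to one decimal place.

For a point source L₁ − L₂ = 20·log₁₀(r₂/r₁), so r₂ = r₁·10^((L₁−L₂)/20).
r₂ = 11.5·10^((83.7−59.9)/20) = 11.5·10^(23.8/20) = 178.11 m.

178.1 m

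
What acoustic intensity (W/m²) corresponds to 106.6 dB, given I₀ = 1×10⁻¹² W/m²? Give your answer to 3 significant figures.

0.0457 W/m²

L = 10·log₁₀(I/I₀) ⇒ I = I₀·10^(L/10) = 10⁻¹² × 10^10.66.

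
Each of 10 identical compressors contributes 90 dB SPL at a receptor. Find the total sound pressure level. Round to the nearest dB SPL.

100 dB SPL

L_total = L₁ + 10·log₁₀ N for N identical incoherent sources.
L_total = 90 + 10·log₁₀(10) = 90 + 10.000 = 100.00 dB SPL.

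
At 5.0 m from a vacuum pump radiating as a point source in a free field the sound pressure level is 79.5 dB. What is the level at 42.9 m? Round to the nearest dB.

Spherical spreading from a point source gives a 20·log₁₀(r₂/r₁) drop.
L₂ = 79.5 − 20·log₁₀(42.9/5.0) = 79.5 − 18.670 = 60.83 dB.

61 dB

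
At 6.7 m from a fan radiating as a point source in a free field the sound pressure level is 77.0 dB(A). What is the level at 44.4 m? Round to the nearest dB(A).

Point-source attenuation: ΔL = 20·log₁₀(r₂/r₁) = 20·log₁₀(44.4/6.7) = 16.426 dB.
L₂ = 77.0 − 20·log₁₀(44.4/6.7) = 77.0 − 16.426 = 60.57 dB(A).

61 dB(A)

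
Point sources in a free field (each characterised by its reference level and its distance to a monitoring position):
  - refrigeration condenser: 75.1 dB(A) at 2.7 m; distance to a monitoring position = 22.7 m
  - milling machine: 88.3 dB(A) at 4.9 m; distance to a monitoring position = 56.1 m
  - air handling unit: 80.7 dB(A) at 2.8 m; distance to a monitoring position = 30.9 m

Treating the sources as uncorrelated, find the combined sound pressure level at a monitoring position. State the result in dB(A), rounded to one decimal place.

Apply inverse-square spreading to bring every level to the receiver, then sum 10^(L/10).
refrigeration condenser: 75.1 − 20·log₁₀(22.7/2.7) = 75.1 − 18.49 = 56.61 dB(A).
milling machine: 88.3 − 20·log₁₀(56.1/4.9) = 88.3 − 21.18 = 67.12 dB(A).
air handling unit: 80.7 − 20·log₁₀(30.9/2.8) = 80.7 − 20.86 = 59.84 dB(A).
Σ 10^(L/10) = 6.580e+06 → L_total = 10·log₁₀(6.580e+06) = 68.18 dB(A).

68.2 dB(A)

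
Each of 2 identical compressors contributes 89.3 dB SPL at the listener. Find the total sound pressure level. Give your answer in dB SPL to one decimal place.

With 2 equal, uncorrelated contributions the intensity is 2× that of one unit, giving a rise of 10·log₁₀ 2.
L_total = 89.3 + 10·log₁₀(2) = 89.3 + 3.010 = 92.31 dB SPL.

92.3 dB SPL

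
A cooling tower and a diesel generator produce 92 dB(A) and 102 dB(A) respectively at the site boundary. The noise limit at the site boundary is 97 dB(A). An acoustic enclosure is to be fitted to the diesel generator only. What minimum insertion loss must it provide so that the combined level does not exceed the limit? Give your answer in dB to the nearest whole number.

7 dB

Everything except the diesel generator sums to 10^(92/10) = 1.585e+09 in linear terms, 92.00 dB(A).
To meet 97 dB(A) overall, the treated diesel generator may contribute at most 10^(97/10) − 1.585e+09 = 3.427e+09, i.e. 95.35 dB(A).
So the diesel generator must be reduced from 102 to 95.35 dB(A): IL = 6.65 dB.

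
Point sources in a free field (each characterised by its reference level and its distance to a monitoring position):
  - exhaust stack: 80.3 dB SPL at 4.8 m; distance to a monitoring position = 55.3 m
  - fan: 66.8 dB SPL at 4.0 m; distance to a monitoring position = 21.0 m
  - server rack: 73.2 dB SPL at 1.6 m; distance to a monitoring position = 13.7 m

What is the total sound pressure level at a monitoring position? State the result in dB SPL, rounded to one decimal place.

Apply inverse-square spreading to bring every level to the receiver, then sum 10^(L/10).
exhaust stack: 80.3 − 20·log₁₀(55.3/4.8) = 80.3 − 21.23 = 59.07 dB SPL.
fan: 66.8 − 20·log₁₀(21.0/4.0) = 66.8 − 14.40 = 52.40 dB SPL.
server rack: 73.2 − 20·log₁₀(13.7/1.6) = 73.2 − 18.65 = 54.55 dB SPL.
Σ 10^(L/10) = 1.266e+06 → L_total = 10·log₁₀(1.266e+06) = 61.02 dB SPL.

61.0 dB SPL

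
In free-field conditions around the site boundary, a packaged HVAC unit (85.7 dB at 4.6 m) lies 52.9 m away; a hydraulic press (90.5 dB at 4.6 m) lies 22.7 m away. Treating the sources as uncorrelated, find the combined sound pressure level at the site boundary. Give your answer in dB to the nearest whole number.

Apply inverse-square spreading to bring every level to the receiver, then sum 10^(L/10).
packaged HVAC unit: 85.7 − 20·log₁₀(52.9/4.6) = 85.7 − 21.21 = 64.49 dB.
hydraulic press: 90.5 − 20·log₁₀(22.7/4.6) = 90.5 − 13.87 = 76.63 dB.
Σ 10^(L/10) = 4.888e+07 → L_total = 10·log₁₀(4.888e+07) = 76.89 dB.

77 dB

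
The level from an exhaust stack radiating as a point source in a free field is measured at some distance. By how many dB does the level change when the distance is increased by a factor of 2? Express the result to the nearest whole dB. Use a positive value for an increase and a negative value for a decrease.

A point source loses 6 dB per doubling of distance; generally ΔL = −20·log₁₀(r₂/r₁).
ΔL = −20·log₁₀(2) = -6.02 dB.

-6 dB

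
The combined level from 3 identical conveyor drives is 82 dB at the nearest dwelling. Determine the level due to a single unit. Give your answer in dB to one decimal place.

For N identical incoherent sources L_total = L₁ + 10·log₁₀ N, so L₁ = 82 − 10·log₁₀(3) = 82 − 4.771.

77.2 dB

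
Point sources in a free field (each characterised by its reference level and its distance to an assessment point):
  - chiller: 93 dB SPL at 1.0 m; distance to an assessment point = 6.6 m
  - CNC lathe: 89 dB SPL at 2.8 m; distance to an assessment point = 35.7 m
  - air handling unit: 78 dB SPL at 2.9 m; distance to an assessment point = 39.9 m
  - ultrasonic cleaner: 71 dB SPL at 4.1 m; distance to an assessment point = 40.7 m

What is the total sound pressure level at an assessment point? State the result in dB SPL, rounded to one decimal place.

77.1 dB SPL

Propagate each source to the receiver with L = L_ref − 20·log₁₀(r/r_ref), then add intensities.
chiller: 93 − 20·log₁₀(6.6/1.0) = 93 − 16.39 = 76.61 dB SPL.
CNC lathe: 89 − 20·log₁₀(35.7/2.8) = 89 − 22.11 = 66.89 dB SPL.
air handling unit: 78 − 20·log₁₀(39.9/2.9) = 78 − 22.77 = 55.23 dB SPL.
ultrasonic cleaner: 71 − 20·log₁₀(40.7/4.1) = 71 − 19.94 = 51.06 dB SPL.
Σ 10^(L/10) = 5.115e+07 → L_total = 10·log₁₀(5.115e+07) = 77.09 dB SPL.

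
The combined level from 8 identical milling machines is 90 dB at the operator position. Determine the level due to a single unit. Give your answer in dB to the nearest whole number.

For N identical incoherent sources L_total = L₁ + 10·log₁₀ N, so L₁ = 90 − 10·log₁₀(8) = 90 − 9.031.

81 dB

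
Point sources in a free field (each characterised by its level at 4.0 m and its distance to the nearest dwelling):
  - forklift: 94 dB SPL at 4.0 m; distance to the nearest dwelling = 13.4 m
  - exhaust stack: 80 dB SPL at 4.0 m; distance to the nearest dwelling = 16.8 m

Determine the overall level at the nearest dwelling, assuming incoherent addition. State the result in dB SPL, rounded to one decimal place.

83.6 dB SPL

First find each source's level at the receiver (point-source: −20·log₁₀(r/r_ref)), then combine on an intensity basis.
forklift: 94 − 20·log₁₀(13.4/4.0) = 94 − 10.50 = 83.50 dB SPL.
exhaust stack: 80 − 20·log₁₀(16.8/4.0) = 80 − 12.46 = 67.54 dB SPL.
Σ 10^(L/10) = 2.295e+08 → L_total = 10·log₁₀(2.295e+08) = 83.61 dB SPL.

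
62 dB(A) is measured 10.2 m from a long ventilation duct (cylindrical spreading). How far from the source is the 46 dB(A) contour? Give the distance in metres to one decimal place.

For a line source L₁ − L₂ = 10·log₁₀(r₂/r₁), so r₂ = r₁·10^((L₁−L₂)/10).
r₂ = 10.2·10^((62−46)/10) = 10.2·10^(16.0/10) = 406.07 m.

406.1 m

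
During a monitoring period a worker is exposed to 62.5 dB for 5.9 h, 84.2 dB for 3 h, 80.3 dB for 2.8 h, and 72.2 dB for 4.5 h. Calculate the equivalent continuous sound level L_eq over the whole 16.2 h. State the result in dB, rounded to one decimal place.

L_eq = 10·log₁₀[(1/T)·Σ tᵢ·10^(Lᵢ/10)] with T = 16.2 h.
Σ tᵢ·10^(Lᵢ/10) = 5.9·10^(62.5/10) + 3·10^(84.2/10) + 2.8·10^(80.3/10) + 4.5·10^(72.2/10) = 1.174e+09.
L_eq = 10·log₁₀(1.174e+09/16.2) = 78.60 dB.

78.6 dB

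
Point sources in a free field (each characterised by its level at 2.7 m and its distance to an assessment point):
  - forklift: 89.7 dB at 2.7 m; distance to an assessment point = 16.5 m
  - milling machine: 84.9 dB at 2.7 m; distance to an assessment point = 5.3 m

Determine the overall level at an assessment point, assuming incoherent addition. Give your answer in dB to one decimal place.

80.2 dB

Propagate each source to the receiver with L = L_ref − 20·log₁₀(r/r_ref), then add intensities.
forklift: 89.7 − 20·log₁₀(16.5/2.7) = 89.7 − 15.72 = 73.98 dB.
milling machine: 84.9 − 20·log₁₀(5.3/2.7) = 84.9 − 5.86 = 79.04 dB.
Σ 10^(L/10) = 1.052e+08 → L_total = 10·log₁₀(1.052e+08) = 80.22 dB.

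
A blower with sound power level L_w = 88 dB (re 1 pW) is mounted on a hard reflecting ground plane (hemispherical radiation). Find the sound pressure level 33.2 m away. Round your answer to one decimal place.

Free-field hemispherical radiation: L_p = L_w − 10·log₁₀(2π·r²), r = 33.2 m.
2π·r² = 6926 m², 10·log₁₀ of that is 38.405 dB.
L_p = 88 − 38.405 = 49.60 dB.

49.6 dB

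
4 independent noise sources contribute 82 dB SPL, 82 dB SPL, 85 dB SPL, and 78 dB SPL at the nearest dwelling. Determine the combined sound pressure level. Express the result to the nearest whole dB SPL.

Incoherent sources combine by intensity addition: L_total = 10·log₁₀(Σ 10^(L_i/10)).
Σ 10^(L/10) = 10^(82/10) + 10^(82/10) + 10^(85/10) + 10^(78/10) = 6.963e+08.
L_total = 10·log₁₀(6.963e+08) = 88.43 dB SPL.

88 dB SPL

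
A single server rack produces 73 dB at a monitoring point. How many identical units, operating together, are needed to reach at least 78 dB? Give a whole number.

The shortfall is 78 − 73 = 5.0 dB, and N units add 10·log₁₀ N, so need 10·log₁₀ N ≥ 5.0.
N ≥ 10^(5.0/10) = 3.162, so N = 4.

4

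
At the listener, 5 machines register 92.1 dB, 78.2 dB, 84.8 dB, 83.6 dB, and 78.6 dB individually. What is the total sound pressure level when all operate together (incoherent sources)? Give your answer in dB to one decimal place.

93.6 dB

Incoherent sources combine by intensity addition: L_total = 10·log₁₀(Σ 10^(L_i/10)).
Σ 10^(L/10) = 10^(92.1/10) + 10^(78.2/10) + 10^(84.8/10) + 10^(83.6/10) + 10^(78.6/10) = 2.291e+09.
L_total = 10·log₁₀(2.291e+09) = 93.60 dB.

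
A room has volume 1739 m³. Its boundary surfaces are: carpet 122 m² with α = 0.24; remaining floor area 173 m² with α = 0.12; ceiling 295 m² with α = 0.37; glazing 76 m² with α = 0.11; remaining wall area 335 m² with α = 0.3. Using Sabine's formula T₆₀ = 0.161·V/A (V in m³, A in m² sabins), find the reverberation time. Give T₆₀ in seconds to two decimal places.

1.04 s

Summing Sᵢαᵢ: 122·0.24 + 173·0.12 + 295·0.37 + 76·0.11 + 335·0.3 = 268.05 m².
T₆₀ = 0.161 × 1739 / 268.05 = 1.045 s.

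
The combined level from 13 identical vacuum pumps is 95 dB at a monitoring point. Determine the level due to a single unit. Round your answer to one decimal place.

13 equal contributions raise the level by 10·log₁₀ 13 = 11.139 dB, so each unit alone gives 95 − 11.139.

83.9 dB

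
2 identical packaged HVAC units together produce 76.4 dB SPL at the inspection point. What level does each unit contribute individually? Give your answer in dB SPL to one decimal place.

2 equal contributions raise the level by 10·log₁₀ 2 = 3.010 dB, so each unit alone gives 76.4 − 3.010.

73.4 dB SPL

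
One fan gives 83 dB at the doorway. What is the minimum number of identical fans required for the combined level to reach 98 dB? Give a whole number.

32

N identical sources give L₁ + 10·log₁₀ N, so require 10·log₁₀ N ≥ 98 − 83 = 15.0 dB.
N ≥ 10^(15.0/10) = 31.623, so N = 32.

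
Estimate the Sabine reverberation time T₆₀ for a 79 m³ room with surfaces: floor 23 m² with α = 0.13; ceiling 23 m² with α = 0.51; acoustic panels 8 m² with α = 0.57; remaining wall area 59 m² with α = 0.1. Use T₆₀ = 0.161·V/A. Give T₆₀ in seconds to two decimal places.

Total absorption A = 23·0.13 + 23·0.51 + 8·0.57 + 59·0.1 = 25.18 m² sabins.
T₆₀ = 0.161·V/A = 0.161·79/25.18 = 0.505 s.

0.51 s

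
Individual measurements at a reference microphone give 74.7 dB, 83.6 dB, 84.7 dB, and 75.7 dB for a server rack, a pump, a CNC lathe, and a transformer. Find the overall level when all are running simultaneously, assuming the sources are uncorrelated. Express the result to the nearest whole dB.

For uncorrelated sources the intensities add, so convert each level to linear form, sum, and take 10·log₁₀ of the total.
Σ 10^(L/10) = 10^(74.7/10) + 10^(83.6/10) + 10^(84.7/10) + 10^(75.7/10) = 5.909e+08.
L_total = 10·log₁₀(5.909e+08) = 87.71 dB.

88 dB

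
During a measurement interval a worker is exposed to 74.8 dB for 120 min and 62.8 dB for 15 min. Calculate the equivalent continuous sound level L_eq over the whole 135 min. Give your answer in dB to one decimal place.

74.3 dB

The energy average is taken in the linear domain: L_eq = 10·log₁₀[(Σ tᵢ·10^(Lᵢ/10))/T], T = 135 min.
Σ tᵢ·10^(Lᵢ/10) = 120·10^(74.8/10) + 15·10^(62.8/10) = 3.653e+09.
L_eq = 10·log₁₀(3.653e+09/135) = 74.32 dB.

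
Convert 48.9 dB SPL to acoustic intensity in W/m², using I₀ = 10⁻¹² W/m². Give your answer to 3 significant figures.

I = I₀·10^(L/10) = 10⁻¹² × 10^(48.9/10) = 10^(-7.110).

7.76e-08 W/m²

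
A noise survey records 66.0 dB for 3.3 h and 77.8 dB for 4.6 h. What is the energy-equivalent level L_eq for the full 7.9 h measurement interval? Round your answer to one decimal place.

75.7 dB

L_eq = 10·log₁₀[(1/T)·Σ tᵢ·10^(Lᵢ/10)] with T = 7.9 h.
Σ tᵢ·10^(Lᵢ/10) = 3.3·10^(66.0/10) + 4.6·10^(77.8/10) = 2.903e+08.
L_eq = 10·log₁₀(2.903e+08/7.9) = 75.65 dB.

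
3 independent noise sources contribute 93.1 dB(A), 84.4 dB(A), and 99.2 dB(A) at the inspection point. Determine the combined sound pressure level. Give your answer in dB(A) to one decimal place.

For uncorrelated sources the intensities add, so convert each level to linear form, sum, and take 10·log₁₀ of the total.
Σ 10^(L/10) = 10^(93.1/10) + 10^(84.4/10) + 10^(99.2/10) = 1.063e+10.
L_total = 10·log₁₀(1.063e+10) = 100.27 dB(A).

100.3 dB(A)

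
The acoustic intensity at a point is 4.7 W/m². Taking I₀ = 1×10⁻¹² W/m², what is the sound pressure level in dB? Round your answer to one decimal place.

Dividing by I₀ shifts the exponent by 12: I/I₀ = 4.7×10^12.
L = 10·(0.6721 + 12) = 126.72 dB.

126.7 dB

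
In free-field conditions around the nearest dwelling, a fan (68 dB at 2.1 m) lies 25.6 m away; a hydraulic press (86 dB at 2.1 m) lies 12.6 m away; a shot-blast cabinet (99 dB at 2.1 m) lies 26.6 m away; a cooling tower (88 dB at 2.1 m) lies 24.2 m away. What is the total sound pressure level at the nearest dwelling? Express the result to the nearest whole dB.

78 dB

First find each source's level at the receiver (point-source: −20·log₁₀(r/r_ref)), then combine on an intensity basis.
fan: 68 − 20·log₁₀(25.6/2.1) = 68 − 21.72 = 46.28 dB.
hydraulic press: 86 − 20·log₁₀(12.6/2.1) = 86 − 15.56 = 70.44 dB.
shot-blast cabinet: 99 − 20·log₁₀(26.6/2.1) = 99 − 22.05 = 76.95 dB.
cooling tower: 88 − 20·log₁₀(24.2/2.1) = 88 − 21.23 = 66.77 dB.
Σ 10^(L/10) = 6.536e+07 → L_total = 10·log₁₀(6.536e+07) = 78.15 dB.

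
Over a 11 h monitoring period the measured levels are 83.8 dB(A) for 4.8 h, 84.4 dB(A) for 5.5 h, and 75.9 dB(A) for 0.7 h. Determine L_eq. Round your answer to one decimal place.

Weight each interval's intensity by its duration and average over T = 11 h:
Σ tᵢ·10^(Lᵢ/10) = 4.8·10^(83.8/10) + 5.5·10^(84.4/10) + 0.7·10^(75.9/10) = 2.693e+09.
L_eq = 10·log₁₀(2.693e+09/11) = 83.89 dB(A).

83.9 dB(A)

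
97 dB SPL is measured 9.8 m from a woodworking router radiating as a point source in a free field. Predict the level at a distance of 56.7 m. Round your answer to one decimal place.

81.8 dB SPL

Point-source attenuation: ΔL = 20·log₁₀(r₂/r₁) = 20·log₁₀(56.7/9.8) = 15.247 dB.
L₂ = 97 − 20·log₁₀(56.7/9.8) = 97 − 15.247 = 81.75 dB SPL.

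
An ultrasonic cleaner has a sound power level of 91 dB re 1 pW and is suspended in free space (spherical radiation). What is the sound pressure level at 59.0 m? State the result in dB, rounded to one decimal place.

44.6 dB

The power spreads over a sphere of area 4π·r², so L_p = L_w − 10·log₁₀(4π·r²).
4π·r² = 4.374e+04 m², 10·log₁₀ of that is 46.409 dB.
L_p = 91 − 46.409 = 44.59 dB.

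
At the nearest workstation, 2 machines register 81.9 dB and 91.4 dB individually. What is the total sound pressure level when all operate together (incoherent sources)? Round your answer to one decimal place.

91.9 dB

For uncorrelated sources the intensities add, so convert each level to linear form, sum, and take 10·log₁₀ of the total.
Σ 10^(L/10) = 10^(81.9/10) + 10^(91.4/10) = 1.535e+09.
L_total = 10·log₁₀(1.535e+09) = 91.86 dB.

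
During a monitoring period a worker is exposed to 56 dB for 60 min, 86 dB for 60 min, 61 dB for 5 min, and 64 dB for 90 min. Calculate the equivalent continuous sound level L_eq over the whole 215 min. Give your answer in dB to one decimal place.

The energy average is taken in the linear domain: L_eq = 10·log₁₀[(Σ tᵢ·10^(Lᵢ/10))/T], T = 215 min.
Σ tᵢ·10^(Lᵢ/10) = 60·10^(56/10) + 60·10^(86/10) + 5·10^(61/10) + 90·10^(64/10) = 2.414e+10.
L_eq = 10·log₁₀(2.414e+10/215) = 80.50 dB.

80.5 dB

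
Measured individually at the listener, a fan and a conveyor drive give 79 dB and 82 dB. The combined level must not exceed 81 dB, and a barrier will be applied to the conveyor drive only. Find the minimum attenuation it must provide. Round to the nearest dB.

5 dB

The untreated sources together contribute 10^(79/10) = 7.943e+07, i.e. 79.00 dB.
The limit corresponds to 10^(81/10) = 1.259e+08; subtracting the fixed part leaves 4.646e+07 for the conveyor drive, i.e. 76.67 dB.
Required insertion loss = 82 − 76.67 = 5.33 dB.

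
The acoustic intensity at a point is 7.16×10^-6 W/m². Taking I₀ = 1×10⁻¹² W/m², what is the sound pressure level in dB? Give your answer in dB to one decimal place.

68.5 dB

L = 10·log₁₀(I/I₀) = 10·log₁₀(7.16×10^-6/10⁻¹²) = 10·log₁₀(7.16×10^6).
L = 10·(0.8549 + 6) = 68.55 dB.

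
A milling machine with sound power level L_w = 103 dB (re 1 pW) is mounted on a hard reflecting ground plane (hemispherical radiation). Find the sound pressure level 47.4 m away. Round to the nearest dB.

Free-field hemispherical radiation: L_p = L_w − 10·log₁₀(2π·r²), r = 47.4 m.
2π·r² = 1.412e+04 m², 10·log₁₀ of that is 41.497 dB.
L_p = 103 − 41.497 = 61.50 dB.

62 dB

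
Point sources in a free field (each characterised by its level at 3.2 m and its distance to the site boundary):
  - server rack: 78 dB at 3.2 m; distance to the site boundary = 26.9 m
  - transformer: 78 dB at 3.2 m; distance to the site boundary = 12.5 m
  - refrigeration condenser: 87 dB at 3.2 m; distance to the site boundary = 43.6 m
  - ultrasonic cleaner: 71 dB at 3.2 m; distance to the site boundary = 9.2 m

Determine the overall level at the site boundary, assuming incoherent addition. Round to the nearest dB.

70 dB

First find each source's level at the receiver (point-source: −20·log₁₀(r/r_ref)), then combine on an intensity basis.
server rack: 78 − 20·log₁₀(26.9/3.2) = 78 − 18.49 = 59.51 dB.
transformer: 78 − 20·log₁₀(12.5/3.2) = 78 − 11.84 = 66.16 dB.
refrigeration condenser: 87 − 20·log₁₀(43.6/3.2) = 87 − 22.69 = 64.31 dB.
ultrasonic cleaner: 71 − 20·log₁₀(9.2/3.2) = 71 − 9.17 = 61.83 dB.
Σ 10^(L/10) = 9.251e+06 → L_total = 10·log₁₀(9.251e+06) = 69.66 dB.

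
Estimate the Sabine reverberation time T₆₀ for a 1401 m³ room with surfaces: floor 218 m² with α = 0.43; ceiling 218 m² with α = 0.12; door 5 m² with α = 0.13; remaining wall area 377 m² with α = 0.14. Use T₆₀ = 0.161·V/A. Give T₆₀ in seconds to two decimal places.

1.30 s

A = Σ Sᵢαᵢ = 218·0.43 + 218·0.12 + 5·0.13 + 377·0.14 = 173.33 m².
T₆₀ = 0.161·V/A = 0.161·1401/173.33 = 1.301 s.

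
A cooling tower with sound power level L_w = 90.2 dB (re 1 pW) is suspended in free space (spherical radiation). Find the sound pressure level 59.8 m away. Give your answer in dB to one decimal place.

The power spreads over a sphere of area 4π·r², so L_p = L_w − 10·log₁₀(4π·r²).
4π·r² = 4.494e+04 m², 10·log₁₀ of that is 46.526 dB.
L_p = 90.2 − 46.526 = 43.67 dB.

43.7 dB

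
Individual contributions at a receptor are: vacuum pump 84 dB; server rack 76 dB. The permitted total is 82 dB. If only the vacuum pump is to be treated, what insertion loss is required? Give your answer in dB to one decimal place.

Everything except the vacuum pump sums to 10^(76/10) = 3.981e+07 in linear terms, 76.00 dB.
To meet 82 dB overall, the treated vacuum pump may contribute at most 10^(82/10) − 3.981e+07 = 1.187e+08, i.e. 80.74 dB.
Required insertion loss = 84 − 80.74 = 3.26 dB.

3.3 dB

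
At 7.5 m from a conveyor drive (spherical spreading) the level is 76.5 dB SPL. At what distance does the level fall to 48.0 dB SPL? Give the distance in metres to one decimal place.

For a point source L₁ − L₂ = 20·log₁₀(r₂/r₁), so r₂ = r₁·10^((L₁−L₂)/20).
r₂ = 7.5·10^((76.5−48.0)/20) = 7.5·10^(28.5/20) = 199.55 m.

199.6 m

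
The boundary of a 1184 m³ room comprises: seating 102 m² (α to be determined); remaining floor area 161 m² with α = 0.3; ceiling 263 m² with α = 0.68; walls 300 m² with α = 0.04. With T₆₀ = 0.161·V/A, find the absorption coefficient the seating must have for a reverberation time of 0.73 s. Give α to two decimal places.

From T₆₀ = 0.161·V/A, the target T₆₀ = 0.73 s needs A = 0.161·1184/0.73 = 261.13 m².
Absorption from the other surfaces = 161·0.3 + 263·0.68 + 300·0.04 = 239.14 m², so the seating must supply 21.99 m² over 102 m².
α = 21.99/102 = 0.216.

0.22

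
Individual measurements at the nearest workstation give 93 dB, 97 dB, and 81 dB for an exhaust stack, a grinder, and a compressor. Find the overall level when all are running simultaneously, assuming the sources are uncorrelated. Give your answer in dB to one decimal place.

98.5 dB

Incoherent sources combine by intensity addition: L_total = 10·log₁₀(Σ 10^(L_i/10)).
Σ 10^(L/10) = 10^(93/10) + 10^(97/10) + 10^(81/10) = 7.133e+09.
L_total = 10·log₁₀(7.133e+09) = 98.53 dB.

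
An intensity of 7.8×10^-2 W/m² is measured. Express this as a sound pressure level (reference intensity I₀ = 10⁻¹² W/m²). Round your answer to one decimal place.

108.9 dB

Dividing by I₀ shifts the exponent by 12: I/I₀ = 7.8×10^10.
L = 10·(0.8921 + 10) = 108.92 dB.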